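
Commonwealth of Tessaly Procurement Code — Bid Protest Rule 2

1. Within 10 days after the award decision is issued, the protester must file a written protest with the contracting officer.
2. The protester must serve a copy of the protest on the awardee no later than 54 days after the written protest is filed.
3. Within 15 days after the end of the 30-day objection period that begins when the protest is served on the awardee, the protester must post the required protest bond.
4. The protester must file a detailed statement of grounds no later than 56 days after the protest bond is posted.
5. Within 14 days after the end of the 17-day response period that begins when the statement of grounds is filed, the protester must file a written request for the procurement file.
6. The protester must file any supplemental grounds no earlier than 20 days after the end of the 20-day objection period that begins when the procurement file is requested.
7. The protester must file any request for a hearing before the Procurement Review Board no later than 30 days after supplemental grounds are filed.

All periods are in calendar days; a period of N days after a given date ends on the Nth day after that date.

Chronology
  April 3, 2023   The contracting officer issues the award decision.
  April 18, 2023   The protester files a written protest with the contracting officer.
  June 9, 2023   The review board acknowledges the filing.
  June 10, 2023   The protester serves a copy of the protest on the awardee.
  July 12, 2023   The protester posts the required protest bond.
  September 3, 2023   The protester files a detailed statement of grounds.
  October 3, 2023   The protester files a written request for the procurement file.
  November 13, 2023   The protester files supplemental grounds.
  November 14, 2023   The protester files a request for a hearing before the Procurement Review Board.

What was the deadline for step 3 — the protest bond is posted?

July 25, 2023

The protest is served on the awardee on June 10, 2023; the 30-day objection period therefore ends July 10, 2023, and step 3 runs from that date. 15 days after July 10, 2023 is July 25, 2023.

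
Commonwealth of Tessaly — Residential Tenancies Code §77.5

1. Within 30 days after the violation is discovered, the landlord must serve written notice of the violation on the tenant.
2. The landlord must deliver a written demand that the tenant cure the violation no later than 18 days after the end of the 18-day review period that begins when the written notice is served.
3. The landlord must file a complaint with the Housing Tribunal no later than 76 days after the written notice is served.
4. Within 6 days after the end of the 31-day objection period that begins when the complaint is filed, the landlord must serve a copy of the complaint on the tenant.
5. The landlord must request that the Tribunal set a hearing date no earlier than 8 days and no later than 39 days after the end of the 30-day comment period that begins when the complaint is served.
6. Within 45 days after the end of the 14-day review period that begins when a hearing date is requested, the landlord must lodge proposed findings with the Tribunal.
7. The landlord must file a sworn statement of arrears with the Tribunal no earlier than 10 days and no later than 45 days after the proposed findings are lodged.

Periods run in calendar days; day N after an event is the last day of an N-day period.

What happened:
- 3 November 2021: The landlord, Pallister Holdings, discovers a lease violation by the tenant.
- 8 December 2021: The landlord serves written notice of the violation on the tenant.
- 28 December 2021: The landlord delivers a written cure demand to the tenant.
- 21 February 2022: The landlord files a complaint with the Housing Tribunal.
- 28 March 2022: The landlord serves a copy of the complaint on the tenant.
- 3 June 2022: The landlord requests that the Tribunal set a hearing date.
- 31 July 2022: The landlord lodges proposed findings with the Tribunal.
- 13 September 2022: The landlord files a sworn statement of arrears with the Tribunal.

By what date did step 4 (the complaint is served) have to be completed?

30 March 2022

The complaint is filed on 21 February 2022; the 31-day objection period therefore ends 24 March 2022, and step 4 runs from that date. 6 days after 24 March 2022 is 30 March 2022.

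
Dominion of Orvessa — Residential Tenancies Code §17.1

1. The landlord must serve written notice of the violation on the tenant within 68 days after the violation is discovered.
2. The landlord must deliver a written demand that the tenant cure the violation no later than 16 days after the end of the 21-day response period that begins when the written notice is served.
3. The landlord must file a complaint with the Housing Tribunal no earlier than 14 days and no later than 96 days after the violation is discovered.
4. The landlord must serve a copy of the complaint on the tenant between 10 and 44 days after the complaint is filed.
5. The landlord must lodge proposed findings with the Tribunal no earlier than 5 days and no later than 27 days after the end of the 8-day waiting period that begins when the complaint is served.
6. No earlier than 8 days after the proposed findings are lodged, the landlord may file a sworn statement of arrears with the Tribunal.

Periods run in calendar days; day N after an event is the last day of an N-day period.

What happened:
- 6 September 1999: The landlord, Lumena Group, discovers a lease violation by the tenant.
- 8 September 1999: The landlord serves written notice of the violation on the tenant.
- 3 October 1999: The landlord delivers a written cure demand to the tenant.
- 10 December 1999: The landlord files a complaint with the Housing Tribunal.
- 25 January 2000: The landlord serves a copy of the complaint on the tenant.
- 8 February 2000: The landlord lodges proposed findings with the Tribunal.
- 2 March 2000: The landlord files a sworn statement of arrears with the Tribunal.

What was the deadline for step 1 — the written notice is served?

13 November 1999

Step 1 runs from 6 September 1999, when the violation is discovered. 68 days after 6 September 1999 is 13 November 1999.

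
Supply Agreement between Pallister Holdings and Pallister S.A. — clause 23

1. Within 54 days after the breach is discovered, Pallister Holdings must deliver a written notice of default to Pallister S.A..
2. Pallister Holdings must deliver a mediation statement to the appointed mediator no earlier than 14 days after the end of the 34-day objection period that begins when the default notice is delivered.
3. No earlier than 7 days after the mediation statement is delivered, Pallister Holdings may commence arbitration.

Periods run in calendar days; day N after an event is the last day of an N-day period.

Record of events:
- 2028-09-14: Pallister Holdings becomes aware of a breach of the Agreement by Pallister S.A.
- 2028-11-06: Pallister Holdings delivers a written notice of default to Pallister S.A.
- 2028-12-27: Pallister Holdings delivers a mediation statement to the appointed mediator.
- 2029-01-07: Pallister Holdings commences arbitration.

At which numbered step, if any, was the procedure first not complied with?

None — every step was satisfied

Step 1 — counting 54 days from 2028-09-14 (when the breach is discovered) gives a deadline of 2028-11-07; 2028-11-06 is within that limit.
Step 2 — must wait 14 days from 2028-12-10 (end of the 34-day objection period, which began when the default notice is delivered on 2028-11-06), so not before 2028-12-24; done 2028-12-27, after the minimum wait.
Step 3 — must wait 7 days from 2028-12-27 (when the mediation statement is delivered), so not before 2029-01-03; 2029-01-07 is on or after that date.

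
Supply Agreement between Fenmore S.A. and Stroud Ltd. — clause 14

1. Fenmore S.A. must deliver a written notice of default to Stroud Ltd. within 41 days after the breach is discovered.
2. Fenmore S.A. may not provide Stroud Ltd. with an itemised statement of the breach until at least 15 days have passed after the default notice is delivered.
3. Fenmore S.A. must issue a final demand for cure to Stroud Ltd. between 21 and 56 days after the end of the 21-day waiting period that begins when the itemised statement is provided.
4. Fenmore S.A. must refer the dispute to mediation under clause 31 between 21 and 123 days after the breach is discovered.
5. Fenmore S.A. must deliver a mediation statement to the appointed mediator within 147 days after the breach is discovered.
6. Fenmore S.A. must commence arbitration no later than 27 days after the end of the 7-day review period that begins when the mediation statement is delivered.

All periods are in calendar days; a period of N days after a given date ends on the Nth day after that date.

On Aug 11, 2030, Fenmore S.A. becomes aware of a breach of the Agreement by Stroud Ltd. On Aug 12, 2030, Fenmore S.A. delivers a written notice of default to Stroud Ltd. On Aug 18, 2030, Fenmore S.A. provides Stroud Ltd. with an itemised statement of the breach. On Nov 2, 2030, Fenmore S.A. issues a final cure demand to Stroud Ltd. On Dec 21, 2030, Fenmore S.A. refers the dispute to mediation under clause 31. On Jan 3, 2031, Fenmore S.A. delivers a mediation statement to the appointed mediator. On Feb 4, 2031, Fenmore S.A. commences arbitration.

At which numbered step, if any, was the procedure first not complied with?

Step 1: 41 days after Aug 11, 2030 (when the breach is discovered) is Sep 21, 2030; completed Aug 12, 2030, before the deadline.
Step 2: the earliest permitted date is 15 days after Aug 12, 2030 (when the default notice is delivered), i.e. Aug 27, 2030; acted on Aug 18, 2030, 9 days prematurely.

Step 2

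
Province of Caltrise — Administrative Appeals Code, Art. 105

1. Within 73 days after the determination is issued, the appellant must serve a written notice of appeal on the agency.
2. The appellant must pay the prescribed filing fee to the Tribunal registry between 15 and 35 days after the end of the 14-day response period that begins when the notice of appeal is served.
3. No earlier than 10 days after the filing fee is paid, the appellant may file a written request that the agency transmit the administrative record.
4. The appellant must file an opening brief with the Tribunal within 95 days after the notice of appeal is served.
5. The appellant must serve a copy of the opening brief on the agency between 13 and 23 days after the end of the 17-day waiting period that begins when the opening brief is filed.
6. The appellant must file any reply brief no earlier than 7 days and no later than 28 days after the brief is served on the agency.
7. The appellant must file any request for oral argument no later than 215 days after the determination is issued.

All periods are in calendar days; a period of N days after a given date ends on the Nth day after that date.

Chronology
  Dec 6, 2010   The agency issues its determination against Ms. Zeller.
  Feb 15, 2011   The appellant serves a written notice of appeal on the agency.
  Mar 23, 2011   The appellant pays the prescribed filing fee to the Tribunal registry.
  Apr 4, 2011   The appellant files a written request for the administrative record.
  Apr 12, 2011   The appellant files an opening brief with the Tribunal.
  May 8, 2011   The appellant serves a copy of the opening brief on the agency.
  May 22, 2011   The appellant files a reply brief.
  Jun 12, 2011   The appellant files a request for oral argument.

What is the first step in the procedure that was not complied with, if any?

Step 5

Step 1 — counting 73 days from Dec 6, 2010 (when the determination is issued) gives a deadline of Feb 17, 2011; Feb 15, 2011 is within that limit.
Step 2 — 15 and 35 days from Mar 1, 2011 (end of the 14-day response period, which began when the notice of appeal is served on Feb 15, 2011) are Mar 16, 2011 and Apr 5, 2011 respectively; done Mar 23, 2011, which is between those dates.
Step 3 — must wait 10 days from Mar 23, 2011 (when the filing fee is paid), so not before Apr 2, 2011; done Apr 4, 2011, after the minimum wait.
Step 4 — counting 95 days from Feb 15, 2011 (when the notice of appeal is served) gives a deadline of May 21, 2011; completed Apr 12, 2011, before the deadline.
Step 5 — 13 and 23 days from Apr 29, 2011 (end of the 17-day waiting period, which began when the opening brief is filed on Apr 12, 2011) are May 12, 2011 and May 22, 2011 respectively; May 8, 2011 is 4 days too early.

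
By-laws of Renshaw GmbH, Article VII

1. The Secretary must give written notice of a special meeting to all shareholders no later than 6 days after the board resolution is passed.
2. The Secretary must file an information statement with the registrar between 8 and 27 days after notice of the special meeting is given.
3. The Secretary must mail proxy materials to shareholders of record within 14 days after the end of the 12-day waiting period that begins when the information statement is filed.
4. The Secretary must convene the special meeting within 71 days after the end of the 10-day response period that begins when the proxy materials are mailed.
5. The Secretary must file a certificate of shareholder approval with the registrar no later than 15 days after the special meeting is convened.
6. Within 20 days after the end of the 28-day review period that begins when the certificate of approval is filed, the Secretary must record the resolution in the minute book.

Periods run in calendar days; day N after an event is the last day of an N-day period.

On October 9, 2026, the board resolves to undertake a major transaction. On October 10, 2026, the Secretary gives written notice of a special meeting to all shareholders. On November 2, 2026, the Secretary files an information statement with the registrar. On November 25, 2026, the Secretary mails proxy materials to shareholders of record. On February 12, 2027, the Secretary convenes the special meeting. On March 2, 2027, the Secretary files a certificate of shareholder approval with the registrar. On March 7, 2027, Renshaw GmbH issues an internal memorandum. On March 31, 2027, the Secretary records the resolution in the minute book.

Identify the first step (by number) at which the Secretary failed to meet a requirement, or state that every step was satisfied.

Step 1: 6 days after October 9, 2026 (when the board resolution is passed) is October 15, 2026; completed October 10, 2026, before the deadline.
Step 2: the window is 8–27 days after October 10, 2026 (when notice of the special meeting is given), so October 18, 2026 through November 6, 2026; done November 2, 2026, which is between those dates.
Step 3: 14 days after November 14, 2026 (end of the 12-day waiting period, which began when the information statement is filed on November 2, 2026) is November 28, 2026; done November 25, 2026 — timely.
Step 4: 71 days after December 5, 2026 (end of the 10-day response period, which began when the proxy materials are mailed on November 25, 2026) is February 14, 2027; completed February 12, 2027, before the deadline.
Step 5: 15 days after February 12, 2027 (when the special meeting is convened) is February 27, 2027; done March 2, 2027 — 3 days late.

Step 5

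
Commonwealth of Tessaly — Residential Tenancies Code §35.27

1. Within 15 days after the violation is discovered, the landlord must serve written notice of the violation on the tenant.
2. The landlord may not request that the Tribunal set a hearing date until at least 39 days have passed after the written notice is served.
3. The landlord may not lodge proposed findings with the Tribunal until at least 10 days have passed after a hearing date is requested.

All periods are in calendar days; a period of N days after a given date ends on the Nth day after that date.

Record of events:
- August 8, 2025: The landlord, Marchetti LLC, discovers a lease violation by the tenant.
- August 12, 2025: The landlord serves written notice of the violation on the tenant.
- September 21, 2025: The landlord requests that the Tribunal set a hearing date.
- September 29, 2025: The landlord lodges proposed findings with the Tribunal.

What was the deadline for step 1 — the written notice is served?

Step 1 runs from August 8, 2025, when the violation is discovered. 15 days after August 8, 2025 is August 23, 2025.

August 23, 2025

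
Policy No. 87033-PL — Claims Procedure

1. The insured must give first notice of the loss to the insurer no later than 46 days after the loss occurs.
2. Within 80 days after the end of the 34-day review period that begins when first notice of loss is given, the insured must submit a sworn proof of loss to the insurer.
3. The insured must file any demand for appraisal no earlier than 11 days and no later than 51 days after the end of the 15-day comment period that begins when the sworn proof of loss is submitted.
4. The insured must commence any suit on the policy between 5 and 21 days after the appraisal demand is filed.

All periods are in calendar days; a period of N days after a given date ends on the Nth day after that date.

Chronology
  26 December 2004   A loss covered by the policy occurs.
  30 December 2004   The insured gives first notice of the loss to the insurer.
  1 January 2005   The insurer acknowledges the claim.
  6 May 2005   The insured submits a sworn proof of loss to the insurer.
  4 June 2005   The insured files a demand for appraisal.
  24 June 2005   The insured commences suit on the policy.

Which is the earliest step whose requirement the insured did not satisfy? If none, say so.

Step 2

Step 1 — counting 46 days from 26 December 2004 (when the loss occurs) gives a deadline of 10 February 2005; completed 30 December 2004, before the deadline.
Step 2 — counting 80 days from 2 February 2005 (end of the 34-day review period, which began when first notice of loss is given on 30 December 2004) gives a deadline of 23 April 2005; done 6 May 2005 — 13 days late.
No need to go further; step 2 was not satisfied.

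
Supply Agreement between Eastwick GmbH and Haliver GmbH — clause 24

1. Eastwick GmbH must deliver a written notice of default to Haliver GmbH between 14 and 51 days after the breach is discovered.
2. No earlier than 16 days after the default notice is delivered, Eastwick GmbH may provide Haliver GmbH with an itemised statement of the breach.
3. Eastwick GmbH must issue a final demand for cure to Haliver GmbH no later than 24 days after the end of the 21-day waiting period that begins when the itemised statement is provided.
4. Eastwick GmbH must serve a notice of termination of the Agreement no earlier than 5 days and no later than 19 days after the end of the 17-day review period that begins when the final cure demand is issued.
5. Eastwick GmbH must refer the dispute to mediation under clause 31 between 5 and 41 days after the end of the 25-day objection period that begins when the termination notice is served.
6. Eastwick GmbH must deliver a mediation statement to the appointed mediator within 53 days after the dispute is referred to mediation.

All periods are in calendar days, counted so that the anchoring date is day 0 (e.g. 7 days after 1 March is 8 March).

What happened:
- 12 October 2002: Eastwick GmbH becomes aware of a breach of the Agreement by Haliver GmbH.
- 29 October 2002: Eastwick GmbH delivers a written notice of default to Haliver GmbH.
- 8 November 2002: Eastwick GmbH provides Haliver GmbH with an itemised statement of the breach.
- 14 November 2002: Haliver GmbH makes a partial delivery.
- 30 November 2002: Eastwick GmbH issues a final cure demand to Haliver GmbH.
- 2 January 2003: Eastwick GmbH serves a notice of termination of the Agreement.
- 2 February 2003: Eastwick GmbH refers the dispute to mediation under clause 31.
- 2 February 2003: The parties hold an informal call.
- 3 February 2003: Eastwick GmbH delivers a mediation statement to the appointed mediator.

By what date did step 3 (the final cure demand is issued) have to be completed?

The itemised statement is provided on 8 November 2002; the 21-day waiting period therefore ends 29 November 2002, and step 3 runs from that date. 24 days after 29 November 2002 is 23 December 2002.

23 December 2002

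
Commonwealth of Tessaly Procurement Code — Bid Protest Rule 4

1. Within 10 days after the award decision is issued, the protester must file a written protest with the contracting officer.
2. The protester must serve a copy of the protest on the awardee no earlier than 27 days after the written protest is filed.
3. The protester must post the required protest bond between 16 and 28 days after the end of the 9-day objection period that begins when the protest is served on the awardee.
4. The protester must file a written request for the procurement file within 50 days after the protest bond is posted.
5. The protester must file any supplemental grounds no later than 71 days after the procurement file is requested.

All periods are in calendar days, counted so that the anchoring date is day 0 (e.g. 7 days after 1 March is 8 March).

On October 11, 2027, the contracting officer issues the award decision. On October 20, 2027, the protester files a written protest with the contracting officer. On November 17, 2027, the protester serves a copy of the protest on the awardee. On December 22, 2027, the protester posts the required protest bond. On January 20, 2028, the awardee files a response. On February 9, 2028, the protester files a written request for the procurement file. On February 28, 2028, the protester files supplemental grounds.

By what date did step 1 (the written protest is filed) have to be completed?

October 21, 2027

Step 1 runs from October 11, 2027, when the award decision is issued. 10 days after October 11, 2027 is October 21, 2027.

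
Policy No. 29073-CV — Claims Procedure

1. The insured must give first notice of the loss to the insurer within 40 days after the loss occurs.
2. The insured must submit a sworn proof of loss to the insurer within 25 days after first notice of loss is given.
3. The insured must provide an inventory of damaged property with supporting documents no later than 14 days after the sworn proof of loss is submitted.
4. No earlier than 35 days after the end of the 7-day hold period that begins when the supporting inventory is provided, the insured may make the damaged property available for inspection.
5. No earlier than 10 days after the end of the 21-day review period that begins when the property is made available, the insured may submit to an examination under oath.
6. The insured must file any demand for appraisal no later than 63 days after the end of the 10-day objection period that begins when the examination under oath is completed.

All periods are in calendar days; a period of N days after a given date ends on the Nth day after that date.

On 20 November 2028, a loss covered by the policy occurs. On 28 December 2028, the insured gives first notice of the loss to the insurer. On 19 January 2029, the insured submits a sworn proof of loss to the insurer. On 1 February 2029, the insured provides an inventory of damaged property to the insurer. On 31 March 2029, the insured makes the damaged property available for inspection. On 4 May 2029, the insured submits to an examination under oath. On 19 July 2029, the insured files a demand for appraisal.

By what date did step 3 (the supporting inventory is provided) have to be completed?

2 February 2029

Step 3 runs from 19 January 2029, when the sworn proof of loss is submitted. 14 days after 19 January 2029 is 2 February 2029.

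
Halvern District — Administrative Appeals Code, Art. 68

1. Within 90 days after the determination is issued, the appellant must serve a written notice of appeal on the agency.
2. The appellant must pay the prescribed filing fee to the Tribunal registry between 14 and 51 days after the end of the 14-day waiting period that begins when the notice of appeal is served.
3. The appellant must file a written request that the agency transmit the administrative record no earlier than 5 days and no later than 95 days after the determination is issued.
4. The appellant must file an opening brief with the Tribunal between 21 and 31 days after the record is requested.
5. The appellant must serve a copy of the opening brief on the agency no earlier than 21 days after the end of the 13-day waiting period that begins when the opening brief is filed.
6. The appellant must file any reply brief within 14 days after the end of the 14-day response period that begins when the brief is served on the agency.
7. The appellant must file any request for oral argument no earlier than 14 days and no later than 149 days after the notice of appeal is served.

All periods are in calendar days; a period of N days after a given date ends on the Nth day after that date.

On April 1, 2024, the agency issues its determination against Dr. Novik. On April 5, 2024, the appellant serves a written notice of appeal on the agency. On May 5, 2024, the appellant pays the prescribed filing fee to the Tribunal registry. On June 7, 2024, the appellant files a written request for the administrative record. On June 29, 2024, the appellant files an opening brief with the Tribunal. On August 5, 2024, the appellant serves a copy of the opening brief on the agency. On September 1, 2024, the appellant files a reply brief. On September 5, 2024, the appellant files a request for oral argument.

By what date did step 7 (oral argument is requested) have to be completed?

September 1, 2024

Step 7 runs from April 5, 2024, when the notice of appeal is served. The window is 14–149 days after April 5, 2024; it closes on September 1, 2024.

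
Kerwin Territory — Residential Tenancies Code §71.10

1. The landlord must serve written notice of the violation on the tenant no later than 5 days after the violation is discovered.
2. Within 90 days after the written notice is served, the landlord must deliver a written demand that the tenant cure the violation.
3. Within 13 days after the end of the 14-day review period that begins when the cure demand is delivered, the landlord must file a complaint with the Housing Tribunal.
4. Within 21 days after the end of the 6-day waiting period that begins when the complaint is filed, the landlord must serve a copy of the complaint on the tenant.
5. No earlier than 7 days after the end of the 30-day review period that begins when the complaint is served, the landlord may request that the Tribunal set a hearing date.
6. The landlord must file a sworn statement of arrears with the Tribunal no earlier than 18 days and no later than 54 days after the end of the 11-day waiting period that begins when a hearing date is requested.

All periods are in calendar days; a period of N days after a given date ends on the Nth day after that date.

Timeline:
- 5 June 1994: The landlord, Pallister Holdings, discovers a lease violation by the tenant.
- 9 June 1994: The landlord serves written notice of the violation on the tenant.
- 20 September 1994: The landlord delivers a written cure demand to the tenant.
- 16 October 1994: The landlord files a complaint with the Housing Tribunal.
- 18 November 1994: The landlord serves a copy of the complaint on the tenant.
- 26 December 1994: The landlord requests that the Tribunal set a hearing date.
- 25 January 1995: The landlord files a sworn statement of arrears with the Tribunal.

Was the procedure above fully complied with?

Step 1 — counting 5 days from 5 June 1994 (when the violation is discovered) gives a deadline of 10 June 1994; completed 9 June 1994, before the deadline.
Step 2 — counting 90 days from 9 June 1994 (when the written notice is served) gives a deadline of 7 September 1994; 20 September 1994 misses that deadline by 13 days.
No need to go further; step 2 was not satisfied.

No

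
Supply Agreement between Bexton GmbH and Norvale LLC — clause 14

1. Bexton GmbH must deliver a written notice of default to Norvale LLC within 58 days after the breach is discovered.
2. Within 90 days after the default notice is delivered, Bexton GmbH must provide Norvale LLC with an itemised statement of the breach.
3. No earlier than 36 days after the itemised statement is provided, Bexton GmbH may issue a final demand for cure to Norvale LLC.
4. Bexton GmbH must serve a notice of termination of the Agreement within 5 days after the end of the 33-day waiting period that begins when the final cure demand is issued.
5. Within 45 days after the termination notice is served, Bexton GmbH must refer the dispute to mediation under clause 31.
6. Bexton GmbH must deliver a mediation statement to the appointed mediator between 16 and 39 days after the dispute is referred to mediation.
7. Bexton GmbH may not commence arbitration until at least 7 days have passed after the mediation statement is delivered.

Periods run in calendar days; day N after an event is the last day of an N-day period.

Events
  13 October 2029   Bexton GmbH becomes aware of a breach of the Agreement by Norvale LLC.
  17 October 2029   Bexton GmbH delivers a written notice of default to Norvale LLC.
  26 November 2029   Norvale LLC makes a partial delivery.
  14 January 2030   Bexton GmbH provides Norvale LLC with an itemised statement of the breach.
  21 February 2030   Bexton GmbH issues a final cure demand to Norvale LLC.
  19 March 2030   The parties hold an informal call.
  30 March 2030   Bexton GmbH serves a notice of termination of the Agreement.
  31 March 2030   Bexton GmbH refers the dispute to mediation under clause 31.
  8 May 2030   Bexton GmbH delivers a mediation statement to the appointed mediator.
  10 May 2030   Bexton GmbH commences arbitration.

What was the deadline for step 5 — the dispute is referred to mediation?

Step 5 runs from 30 March 2030, when the termination notice is served. 45 days after 30 March 2030 is 14 May 2030.

14 May 2030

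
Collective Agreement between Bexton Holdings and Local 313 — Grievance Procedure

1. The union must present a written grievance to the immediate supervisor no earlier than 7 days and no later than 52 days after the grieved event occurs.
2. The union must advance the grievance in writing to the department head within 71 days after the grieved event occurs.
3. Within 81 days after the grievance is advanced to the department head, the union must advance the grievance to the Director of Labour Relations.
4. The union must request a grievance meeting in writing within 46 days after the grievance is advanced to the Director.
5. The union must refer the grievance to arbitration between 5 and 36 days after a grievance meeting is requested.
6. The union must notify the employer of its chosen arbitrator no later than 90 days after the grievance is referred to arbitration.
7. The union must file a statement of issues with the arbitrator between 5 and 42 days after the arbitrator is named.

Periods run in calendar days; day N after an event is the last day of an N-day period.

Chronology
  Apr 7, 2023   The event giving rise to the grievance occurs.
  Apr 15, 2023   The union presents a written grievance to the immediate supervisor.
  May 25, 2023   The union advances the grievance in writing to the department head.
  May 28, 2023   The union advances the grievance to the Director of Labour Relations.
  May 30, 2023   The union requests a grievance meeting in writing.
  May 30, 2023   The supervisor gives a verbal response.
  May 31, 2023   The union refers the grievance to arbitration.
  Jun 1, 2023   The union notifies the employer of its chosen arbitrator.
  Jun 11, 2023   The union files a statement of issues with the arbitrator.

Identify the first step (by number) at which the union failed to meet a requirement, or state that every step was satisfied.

Step 5

(1) the permitted window runs from Apr 7, 2023 + 7 = Apr 14, 2023 to Apr 7, 2023 + 52 = May 29, 2023; Apr 15, 2023 falls inside that range.
(2) due by Apr 7, 2023 + 71 days = Jun 17, 2023; completed May 25, 2023, before the deadline.
(3) due by May 25, 2023 + 81 days = Aug 14, 2023; May 28, 2023 is within that limit.
(4) due by May 28, 2023 + 46 days = Jul 13, 2023; May 30, 2023 is within that limit.
(5) the permitted window runs from May 30, 2023 + 5 = Jun 4, 2023 to May 30, 2023 + 36 = Jul 5, 2023; done May 31, 2023 — 4 days before the window opened.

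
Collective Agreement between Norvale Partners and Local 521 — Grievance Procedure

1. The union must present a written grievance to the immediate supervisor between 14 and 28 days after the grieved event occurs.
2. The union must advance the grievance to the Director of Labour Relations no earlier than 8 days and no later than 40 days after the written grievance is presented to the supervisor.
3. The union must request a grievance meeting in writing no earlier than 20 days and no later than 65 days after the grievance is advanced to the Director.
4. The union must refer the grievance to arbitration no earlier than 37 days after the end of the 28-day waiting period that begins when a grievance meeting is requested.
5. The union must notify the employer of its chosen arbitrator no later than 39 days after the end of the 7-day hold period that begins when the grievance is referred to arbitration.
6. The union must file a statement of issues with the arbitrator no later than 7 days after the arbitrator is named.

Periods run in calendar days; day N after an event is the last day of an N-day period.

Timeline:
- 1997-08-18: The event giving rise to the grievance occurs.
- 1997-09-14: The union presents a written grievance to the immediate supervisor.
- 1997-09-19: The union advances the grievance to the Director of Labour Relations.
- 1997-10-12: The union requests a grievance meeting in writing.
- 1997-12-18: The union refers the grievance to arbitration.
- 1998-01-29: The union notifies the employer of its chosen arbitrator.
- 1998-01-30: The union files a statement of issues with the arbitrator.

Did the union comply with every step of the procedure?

No

Step 1: the window is 14–28 days after 1997-08-18 (when the grieved event occurs), so 1997-09-01 through 1997-09-15; done 1997-09-14 — within the window.
Step 2: the window is 8–40 days after 1997-09-14 (when the written grievance is presented to the supervisor), so 1997-09-22 through 1997-10-24; 1997-09-19 is 3 days too early.
Later steps need not be reached.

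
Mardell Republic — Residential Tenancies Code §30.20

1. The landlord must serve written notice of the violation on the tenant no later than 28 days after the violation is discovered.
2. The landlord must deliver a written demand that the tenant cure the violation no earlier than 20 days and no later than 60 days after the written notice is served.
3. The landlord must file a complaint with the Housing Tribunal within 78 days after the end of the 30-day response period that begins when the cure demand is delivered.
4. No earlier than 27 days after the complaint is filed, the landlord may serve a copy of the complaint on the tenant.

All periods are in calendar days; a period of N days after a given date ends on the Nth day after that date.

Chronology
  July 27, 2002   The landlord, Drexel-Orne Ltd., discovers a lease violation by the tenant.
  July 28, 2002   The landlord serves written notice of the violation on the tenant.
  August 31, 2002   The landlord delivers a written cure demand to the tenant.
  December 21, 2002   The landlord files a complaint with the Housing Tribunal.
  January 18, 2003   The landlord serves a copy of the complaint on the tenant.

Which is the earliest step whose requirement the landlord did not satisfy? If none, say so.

(1) due by July 27, 2002 + 28 days = August 24, 2002; done July 28, 2002 — timely.
(2) the permitted window runs from July 28, 2002 + 20 = August 17, 2002 to July 28, 2002 + 60 = September 26, 2002; done August 31, 2002 — within the window.
(3) due by September 30, 2002 + 78 days = December 17, 2002; done December 21, 2002 — 4 days late.
That is the first point of non-compliance.

Step 3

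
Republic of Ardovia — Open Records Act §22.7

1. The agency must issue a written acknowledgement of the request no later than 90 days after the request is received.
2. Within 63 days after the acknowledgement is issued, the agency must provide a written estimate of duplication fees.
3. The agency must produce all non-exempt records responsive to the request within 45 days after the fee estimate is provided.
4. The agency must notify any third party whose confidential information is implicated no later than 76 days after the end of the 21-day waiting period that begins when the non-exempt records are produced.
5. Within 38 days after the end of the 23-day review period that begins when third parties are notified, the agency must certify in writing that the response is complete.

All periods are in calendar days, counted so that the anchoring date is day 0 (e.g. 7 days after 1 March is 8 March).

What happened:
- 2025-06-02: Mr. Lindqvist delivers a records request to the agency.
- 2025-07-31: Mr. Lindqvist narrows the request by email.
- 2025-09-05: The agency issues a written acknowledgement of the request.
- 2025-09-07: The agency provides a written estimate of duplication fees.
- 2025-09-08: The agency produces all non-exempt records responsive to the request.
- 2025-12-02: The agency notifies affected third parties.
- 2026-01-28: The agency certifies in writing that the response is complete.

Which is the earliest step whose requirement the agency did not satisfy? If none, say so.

Step 1: 90 days after 2025-06-02 (when the request is received) is 2025-08-31; done 2025-09-05 — 5 days late.

Step 1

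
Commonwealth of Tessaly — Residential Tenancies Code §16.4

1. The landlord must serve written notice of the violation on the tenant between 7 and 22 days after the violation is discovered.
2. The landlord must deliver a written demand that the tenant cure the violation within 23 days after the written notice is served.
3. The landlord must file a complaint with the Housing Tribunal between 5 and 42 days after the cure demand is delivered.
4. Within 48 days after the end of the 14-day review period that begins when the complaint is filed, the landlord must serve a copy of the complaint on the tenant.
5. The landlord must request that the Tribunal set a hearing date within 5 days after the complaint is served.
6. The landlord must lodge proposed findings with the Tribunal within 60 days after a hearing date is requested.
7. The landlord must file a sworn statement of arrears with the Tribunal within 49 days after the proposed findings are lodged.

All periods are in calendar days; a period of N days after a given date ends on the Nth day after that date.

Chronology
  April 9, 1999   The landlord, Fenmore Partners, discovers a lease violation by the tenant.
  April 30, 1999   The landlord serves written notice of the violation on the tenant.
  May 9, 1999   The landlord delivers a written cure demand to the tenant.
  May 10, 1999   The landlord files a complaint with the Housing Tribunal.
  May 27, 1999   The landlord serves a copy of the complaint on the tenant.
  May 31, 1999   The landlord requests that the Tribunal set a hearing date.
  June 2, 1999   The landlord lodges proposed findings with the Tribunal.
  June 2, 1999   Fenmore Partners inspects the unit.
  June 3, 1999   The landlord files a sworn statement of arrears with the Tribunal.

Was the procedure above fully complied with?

Step 1 — 7 and 22 days from April 9, 1999 (when the violation is discovered) are April 16, 1999 and May 1, 1999 respectively; April 30, 1999 falls inside that range.
Step 2 — counting 23 days from April 30, 1999 (when the written notice is served) gives a deadline of May 23, 1999; done May 9, 1999 — timely.
Step 3 — 5 and 42 days from May 9, 1999 (when the cure demand is delivered) are May 14, 1999 and June 20, 1999 respectively; May 10, 1999 is 4 days too early.

No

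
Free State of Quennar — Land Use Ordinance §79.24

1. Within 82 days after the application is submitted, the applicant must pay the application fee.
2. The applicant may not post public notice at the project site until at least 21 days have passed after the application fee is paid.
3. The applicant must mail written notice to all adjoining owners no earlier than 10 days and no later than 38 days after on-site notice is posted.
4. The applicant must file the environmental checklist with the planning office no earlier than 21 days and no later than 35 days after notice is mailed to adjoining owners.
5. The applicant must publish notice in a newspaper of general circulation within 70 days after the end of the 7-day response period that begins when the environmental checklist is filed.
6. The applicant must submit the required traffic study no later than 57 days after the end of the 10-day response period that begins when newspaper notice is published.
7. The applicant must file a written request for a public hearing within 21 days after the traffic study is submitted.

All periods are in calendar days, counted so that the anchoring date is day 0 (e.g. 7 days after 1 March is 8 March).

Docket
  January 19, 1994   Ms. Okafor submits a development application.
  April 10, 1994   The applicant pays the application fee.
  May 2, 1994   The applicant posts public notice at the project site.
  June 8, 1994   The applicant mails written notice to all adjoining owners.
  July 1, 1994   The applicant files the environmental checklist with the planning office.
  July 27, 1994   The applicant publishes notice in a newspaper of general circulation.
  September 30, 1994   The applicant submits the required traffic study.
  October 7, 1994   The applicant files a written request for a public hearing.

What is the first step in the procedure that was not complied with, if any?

(1) due by January 19, 1994 + 82 days = April 11, 1994; done April 10, 1994 — timely.
(2) permitted from April 10, 1994 + 21 days = May 1, 1994 onward; May 2, 1994 is on or after that date.
(3) the permitted window runs from May 2, 1994 + 10 = May 12, 1994 to May 2, 1994 + 38 = June 9, 1994; done June 8, 1994 — within the window.
(4) the permitted window runs from June 8, 1994 + 21 = June 29, 1994 to June 8, 1994 + 35 = July 13, 1994; July 1, 1994 falls inside that range.
(5) due by July 8, 1994 + 70 days = September 16, 1994; done July 27, 1994 — timely.
(6) due by August 6, 1994 + 57 days = October 2, 1994; completed September 30, 1994, before the deadline.
(7) due by September 30, 1994 + 21 days = October 21, 1994; done October 7, 1994 — timely.

None — every step was satisfied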